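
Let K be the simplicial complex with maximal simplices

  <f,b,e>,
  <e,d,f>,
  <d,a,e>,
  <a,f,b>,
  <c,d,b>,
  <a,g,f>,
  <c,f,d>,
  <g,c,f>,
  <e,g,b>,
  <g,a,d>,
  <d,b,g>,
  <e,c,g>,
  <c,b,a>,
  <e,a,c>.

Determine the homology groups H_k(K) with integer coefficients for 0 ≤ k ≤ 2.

Take the total order a < b < c < d < e < f < g on the vertex set. Then K (dimension 2) consists of the simplices:

  0-simplices (7): a, b, c, d, e, f, g
  1-simplices (21): ab, ac, ad, ae, af, ag, bc, bd, be, bf, bg, cd, ce, cf, cg, de, df, dg, ef, eg, fg
  2-simplices (14): abc, abf, ace, ade, adg, afg, bcd, bdg, bef, beg, cdf, ceg, cfg, def

Hence C_0 ≅ Z^7, C_1 ≅ Z^21, C_2 ≅ Z^14.

∂_1: C_1 → C_0 is given by ∂[p,q] = [q] − [p]. For instance
  ∂df = f − d.
The 7×21 boundary matrix has rank 6 and Smith normal form diag(1,1,1,1,1,1).

The boundary map ∂_2: C_2 → C_1 sends each 2-simplex [p,q,r] to [q,r] − [p,r] + [p,q]. For instance
  ∂cfg = fg − cg + cf,
  ∂ace = ce − ae + ac.
The 21×14 boundary matrix has rank 13 and Smith normal form diag(1,1,1,1,1,1,1,1,1,1,1,1,1).

Now H_k = ker ∂_k / im ∂_{k+1}, so:

  H_0: rank C_0 − rank ∂_1 = 7 − 6 = 1, and the invariant factors of ∂_1 are all 1, so H_0 = Z.
  H_1: rank ker ∂_1 − rank ∂_2 = (21 − 6) − 13 = 2, and the invariant factors of ∂_2 are all 1, so H_1 = Z^2.
  H_2: rank ker ∂_2 − rank ∂_3 = (14 − 13) − 0 = 1, and there is no ∂_3, so H_2 = Z.

(K is a triangulation of the torus T^2.)

H_0 ≅ Z,  H_1 ≅ Z^2,  H_2 ≅ Z.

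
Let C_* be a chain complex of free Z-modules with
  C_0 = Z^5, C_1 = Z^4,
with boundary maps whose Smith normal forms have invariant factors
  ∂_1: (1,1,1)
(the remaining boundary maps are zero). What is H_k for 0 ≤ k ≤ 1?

H_0 = Z^2,  H_1 = Z.

H_0: b_0 = 5 − 0 − 3 = 2; torsion from ∂_1 factors > 1: none. So H_0 = Z^2.
H_1: b_1 = 4 − 3 − 0 = 1; torsion from ∂_2 factors > 1: none. So H_1 = Z.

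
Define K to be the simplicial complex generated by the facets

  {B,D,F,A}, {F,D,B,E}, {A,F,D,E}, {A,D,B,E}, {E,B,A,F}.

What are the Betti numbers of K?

b_0 = 1, b_1 = 0, b_2 = 0, b_3 = 1.

We work with the vertex ordering A < B < D < E < F. The simplices of K, each written with vertices in increasing order, are:

  0-simplices (5): A, B, D, E, F
  1-simplices (10): AB, AD, AE, AF, BD, BE, BF, DE, DF, EF
  2-simplices (10): ABD, ABE, ABF, ADE, ADF, AEF, BDE, BDF, BEF, DEF
  3-simplices (5): ABDE, ABDF, ABEF, ADEF, BDEF

so the chain groups are C_0 ≅ Z^5, C_1 ≅ Z^10, C_2 ≅ Z^10, C_3 ≅ Z^5.

Boundary ∂_1: C_1 → C_0 maps an edge to its endpoints' difference, ∂[p,q] = q − p. For instance
  ∂BF = F − B.
This gives a 5×10 integer matrix of rank 4; reducing to Smith normal form yields diagonal entries (1,1,1,1).

The boundary map ∂_2: C_2 → C_1 maps a triangle to the signed sum of its edges. For instance
  ∂BDE = DE − BE + BD,
  ∂ADE = DE − AE + AD.
As a 10×10 matrix over Z this has rank 6, with invariant factors (1,1,1,1,1,1).

The boundary map ∂_3: C_3 → C_2 sends each 3-simplex σ to the alternating sum Σ_i (−1)^i (σ with its i-th vertex removed). For instance
  ∂ABDE = BDE − ADE + ABE − ABD,
  ∂ABDF = BDF − ADF + ABF − ABD.
The 10×5 boundary matrix has rank 4 and Smith normal form diag(1,1,1,1).

Reading off H_k = ker ∂_k / im ∂_{k+1}:

  H_0: rank C_0 − rank ∂_1 = 5 − 4 = 1, and the invariant factors of ∂_1 are all 1, so H_0 ≅ Z.
  H_1: rank ker ∂_1 − rank ∂_2 = (10 − 4) − 6 = 0, and the invariant factors of ∂_2 are all 1, so H_1 ≅ 0.
  H_2: rank ker ∂_2 − rank ∂_3 = (10 − 6) − 4 = 0, and the invariant factors of ∂_3 are all 1, so H_2 ≅ 0.
  H_3: rank ker ∂_3 − rank ∂_4 = (5 − 4) − 0 = 1, and there is no ∂_4, so H_3 ≅ Z.

As a check, the Euler characteristic is 5 − 10 + 10 − 5 = 0, which agrees with 1 − 0 + 0 − 1 = 0.

Hence the Betti numbers are b_0 = 1, b_1 = 0, b_2 = 0, b_3 = 1.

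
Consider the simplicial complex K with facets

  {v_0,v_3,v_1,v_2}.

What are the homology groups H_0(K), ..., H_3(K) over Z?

H_0 ≅ Z,  H_1 = 0,  H_2 = 0,  H_3 = 0.

Take the total order v_0 < v_1 < v_2 < v_3 on the vertex set. Then K (dimension 3) consists of the simplices:

  0-simplices (4): [v_0], [v_1], [v_2], [v_3]
  1-simplices (6): [v_0,v_1], [v_0,v_2], [v_0,v_3], [v_1,v_2], [v_1,v_3], [v_2,v_3]
  2-simplices (4): [v_0,v_1,v_2], [v_0,v_1,v_3], [v_0,v_2,v_3], [v_1,v_2,v_3]
  3-simplices (1): [v_0,v_1,v_2,v_3]

so the chain groups are C_0 ≅ Z^4, C_1 ≅ Z^6, C_2 ≅ Z^4, C_3 ≅ Z^1.

∂_1: C_1 → C_0 maps an edge to its endpoints' difference, ∂[p,q] = q − p. For instance
  ∂[v_0,v_3] = [v_3] − [v_0].
As a 4×6 matrix over Z this has rank 3, with invariant factors (1,1,1).

Boundary ∂_2: C_2 → C_1 acts by ∂[p,q,r] = [q,r] − [p,r] + [p,q]. For instance
  ∂[v_0,v_1,v_2] = [v_1,v_2] − [v_0,v_2] + [v_0,v_1],
  ∂[v_1,v_2,v_3] = [v_2,v_3] − [v_1,v_3] + [v_1,v_2].
This gives a 6×4 integer matrix of rank 3; reducing to Smith normal form yields diagonal entries (1,1,1).

∂_3: C_3 → C_2 sends each 3-simplex σ to the alternating sum Σ_i (−1)^i (σ with its i-th vertex removed). For instance
  ∂[v_0,v_1,v_2,v_3] = [v_1,v_2,v_3] − [v_0,v_2,v_3] + [v_0,v_1,v_3] − [v_0,v_1,v_2].
The resulting 4×1 matrix has rank 1, and its Smith normal form has invariant factors (1).

Computing H_k = (kernel of ∂_k) / (image of ∂_{k+1}):

  H_0: rank C_0 − rank ∂_1 = 4 − 3 = 1, and the invariant factors of ∂_1 are all 1, so H_0 ≅ Z.
  H_1: rank ker ∂_1 − rank ∂_2 = (6 − 3) − 3 = 0, and the invariant factors of ∂_2 are all 1, so H_1 ≅ 0.
  H_2: rank ker ∂_2 − rank ∂_3 = (4 − 3) − 1 = 0, and the invariant factors of ∂_3 are all 1, so H_2 ≅ 0.
  H_3: rank ker ∂_3 − rank ∂_4 = (1 − 1) − 0 = 0, and there is no ∂_4, so H_3 ≅ 0.

(K is a triangulation of the 3-simplex.)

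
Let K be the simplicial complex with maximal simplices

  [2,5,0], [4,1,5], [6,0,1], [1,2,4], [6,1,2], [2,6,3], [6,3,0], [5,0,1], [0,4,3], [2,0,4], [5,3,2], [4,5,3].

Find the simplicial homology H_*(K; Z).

Take the total order 0 < 1 < 2 < 3 < 4 < 5 < 6 on the vertex set. Then K (dimension 2) consists of the simplices:

  0-simplices (7): [0], [1], [2], [3], [4], [5], [6]
  1-simplices (18): [0,1], [0,2], [0,3], [0,4], [0,5], [0,6], [1,2], [1,4], [1,5], [1,6], [2,3], [2,4], [2,5], [2,6], [3,4], [3,5], [3,6], [4,5]
  2-simplices (12): [0,1,5], [0,1,6], [0,2,4], [0,2,5], [0,3,4], [0,3,6], [1,2,4], [1,2,6], [1,4,5], [2,3,5], [2,3,6], [3,4,5]

giving chain groups C_0 ≅ Z^7, C_1 ≅ Z^18, C_2 ≅ Z^12.

Boundary ∂_1: C_1 → C_0 is given by ∂[p,q] = [q] − [p]. For instance
  ∂[3,5] = [5] − [3].
The resulting 7×18 matrix has rank 6, and its Smith normal form has invariant factors (1,1,1,1,1,1).

The boundary map ∂_2: C_2 → C_1 maps a triangle to the signed sum of its edges. For instance
  ∂[3,4,5] = [4,5] − [3,5] + [3,4],
  ∂[2,3,6] = [3,6] − [2,6] + [2,3].
This gives a 18×12 integer matrix of rank 12; reducing to Smith normal form yields diagonal entries (1,1,1,1,1,1,1,1,1,1,1,2).

Reading off H_k = ker ∂_k / im ∂_{k+1}:

  H_0: rank C_0 − rank ∂_1 = 7 − 6 = 1, and the invariant factors of ∂_1 are all 1, so H_0 = Z.
  H_1: rank ker ∂_1 − rank ∂_2 = (18 − 6) − 12 = 0, and ∂_2 has invariant factor 2 > 1, so H_1 = Z/2Z.
  H_2: rank ker ∂_2 − rank ∂_3 = (12 − 12) − 0 = 0, and there is no ∂_3, so H_2 = 0.

As a check, the Euler characteristic is 7 − 18 + 12 = 1, which agrees with 1 − 0 + 0 = 1.
(K is a triangulation of the real projective plane RP^2.)

H_0 ≅ Z,  H_1 ≅ Z/2Z,  H_2 = 0.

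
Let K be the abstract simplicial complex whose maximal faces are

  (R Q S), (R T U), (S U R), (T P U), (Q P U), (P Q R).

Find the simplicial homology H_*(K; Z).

H_0 ≅ Z,  H_1 ≅ Z,  H_2 = 0.

We work with the vertex ordering P < Q < R < S < T < U. The simplices of K, each written with vertices in increasing order, are:

  0-simplices (6): P, Q, R, S, T, U
  1-simplices (12): PQ, PR, PT, PU, QR, QS, QU, RS, RT, RU, SU, TU
  2-simplices (6): PQR, PQU, PTU, QRS, RSU, RTU

giving chain groups C_0 ≅ Z^6, C_1 ≅ Z^12, C_2 ≅ Z^6.

Boundary ∂_1: C_1 → C_0 sends each edge [p,q] (with p < q) to q − p. For instance
  ∂PU = U − P.
The resulting 6×12 matrix has rank 5, and its Smith normal form has invariant factors (1,1,1,1,1).

Boundary ∂_2: C_2 → C_1 acts by ∂[p,q,r] = [q,r] − [p,r] + [p,q]. For instance
  ∂PTU = TU − PU + PT,
  ∂PQR = QR − PR + PQ.
As a 12×6 matrix over Z this has rank 6, with invariant factors (1,1,1,1,1,1).

Now H_k = ker ∂_k / im ∂_{k+1}, so:

  H_0: rank C_0 − rank ∂_1 = 6 − 5 = 1, and the invariant factors of ∂_1 are all 1, so H_0 = Z.
  H_1: rank ker ∂_1 − rank ∂_2 = (12 − 5) − 6 = 1, and the invariant factors of ∂_2 are all 1, so H_1 = Z.
  H_2: rank ker ∂_2 − rank ∂_3 = (6 − 6) − 0 = 0, and there is no ∂_3, so H_2 = 0.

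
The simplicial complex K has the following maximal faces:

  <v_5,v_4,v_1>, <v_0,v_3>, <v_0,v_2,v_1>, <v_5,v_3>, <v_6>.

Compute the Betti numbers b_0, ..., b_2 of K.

K has 7 vertices, 8 edges, 2 triangles.
rank ∂_0 = 0, rank ∂_1 = 5 ⇒ b_0 = 7 − 0 − 5 = 2; all invariant factors of ∂_1 are 1 so no torsion. So H_0 = Z^2.
rank ∂_1 = 5, rank ∂_2 = 2 ⇒ b_1 = 8 − 5 − 2 = 1; all invariant factors of ∂_2 are 1 so no torsion. So H_1 = Z.
rank ∂_2 = 2, rank ∂_3 = 0 ⇒ b_2 = 2 − 2 − 0 = 0. So H_2 = 0.

b_0 = 2, b_1 = 1, b_2 = 0.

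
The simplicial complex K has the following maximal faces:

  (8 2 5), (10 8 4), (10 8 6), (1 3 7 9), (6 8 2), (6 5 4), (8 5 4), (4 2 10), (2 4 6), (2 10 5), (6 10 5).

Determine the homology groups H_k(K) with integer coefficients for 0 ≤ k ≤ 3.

Take the total order 1 < 2 < 3 < 4 < 5 < 6 < 7 < 8 < 9 < 10 on the vertex set. Then K (dimension 3) consists of the simplices:

  0-simplices (10): [1], [2], [3], [4], [5], [6], [7], [8], [9], [10]
  1-simplices (21): [1,3], [1,7], [1,9], [2,4], [2,5], [2,6], [2,8], [2,10], [3,7], [3,9], [4,5], [4,6], [4,8], [4,10], [5,6], [5,8], [5,10], [6,8], [6,10], [7,9], [8,10]
  2-simplices (14): [1,3,7], [1,3,9], [1,7,9], [2,4,6], [2,4,10], [2,5,8], [2,5,10], [2,6,8], [3,7,9], [4,5,6], [4,5,8], [4,8,10], [5,6,10], [6,8,10]
  3-simplices (1): [1,3,7,9]

Hence C_0 ≅ Z^10, C_1 ≅ Z^21, C_2 ≅ Z^14, C_3 ≅ Z^1.

∂_1: C_1 → C_0 sends each edge [p,q] (with p < q) to q − p. For instance
  ∂[2,10] = [10] − [2].
This gives a 10×21 integer matrix of rank 8; reducing to Smith normal form yields diagonal entries (1,1,1,1,1,1,1,1).

Boundary ∂_2: C_2 → C_1 sends each 2-simplex [p,q,r] to [q,r] − [p,r] + [p,q]. For instance
  ∂[6,8,10] = [8,10] − [6,10] + [6,8],
  ∂[2,5,8] = [5,8] − [2,8] + [2,5].
As a 21×14 matrix over Z this has rank 13, with invariant factors (1,1,1,1,1,1,1,1,1,1,1,1,2).

∂_3: C_3 → C_2 sends each 3-simplex σ to the alternating sum Σ_i (−1)^i (σ with its i-th vertex removed). For instance
  ∂[1,3,7,9] = [3,7,9] − [1,7,9] + [1,3,9] − [1,3,7].
The resulting 14×1 matrix has rank 1, and its Smith normal form has invariant factors (1).

Now H_k = ker ∂_k / im ∂_{k+1}, so:

  H_0: rank C_0 − rank ∂_1 = 10 − 8 = 2, and the invariant factors of ∂_1 are all 1, so H_0 ≅ Z^2.
  H_1: rank ker ∂_1 − rank ∂_2 = (21 − 8) − 13 = 0, and ∂_2 has invariant factor 2 > 1, so H_1 ≅ Z_2.
  H_2: rank ker ∂_2 − rank ∂_3 = (14 − 13) − 1 = 0, and the invariant factors of ∂_3 are all 1, so H_2 ≅ 0.
  H_3: rank ker ∂_3 − rank ∂_4 = (1 − 1) − 0 = 0, and there is no ∂_4, so H_3 ≅ 0.

H_0 = Z^2,  H_1 = Z_2,  H_2 = 0,  H_3 = 0.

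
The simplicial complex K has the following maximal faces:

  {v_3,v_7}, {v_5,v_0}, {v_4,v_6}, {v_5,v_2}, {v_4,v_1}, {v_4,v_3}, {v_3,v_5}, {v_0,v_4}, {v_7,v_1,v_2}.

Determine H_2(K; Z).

H_2 ≅ 0.

Order the vertices as v_0 < v_1 < v_2 < v_3 < v_4 < v_5 < v_6 < v_7. Listing each simplex with vertices in this order, K has dimension 2 with simplices:

  0-simplices (8): [v_0], [v_1], [v_2], [v_3], [v_4], [v_5], [v_6], [v_7]
  1-simplices (11): [v_0,v_4], [v_0,v_5], [v_1,v_2], [v_1,v_4], [v_1,v_7], [v_2,v_5], [v_2,v_7], [v_3,v_4], [v_3,v_5], [v_3,v_7], [v_4,v_6]
  2-simplices (1): [v_1,v_2,v_7]

so the chain groups are C_0 ≅ Z^8, C_1 ≅ Z^11, C_2 ≅ Z^1.

The boundary map ∂_1: C_1 → C_0 maps an edge to its endpoints' difference, ∂[p,q] = q − p.
The resulting 8×11 matrix has rank 7, and its Smith normal form has invariant factors (1,1,1,1,1,1,1).

∂_2: C_2 → C_1 acts by ∂[p,q,r] = [q,r] − [p,r] + [p,q]. For instance
  ∂[v_1,v_2,v_7] = [v_2,v_7] − [v_1,v_7] + [v_1,v_2].
As a 11×1 matrix over Z this has rank 1, with invariant factors (1).

Now H_k = ker ∂_k / im ∂_{k+1}, so:

  H_2: rank ker ∂_2 − rank ∂_3 = (1 − 1) − 0 = 0, and there is no ∂_3, so H_2 = 0.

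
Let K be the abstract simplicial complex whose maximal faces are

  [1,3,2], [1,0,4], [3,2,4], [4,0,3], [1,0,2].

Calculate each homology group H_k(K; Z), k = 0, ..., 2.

We work with the vertex ordering 0 < 1 < 2 < 3 < 4. The simplices of K, each written with vertices in increasing order, are:

  0-simplices (5): [0], [1], [2], [3], [4]
  1-simplices (10): [0,1], [0,2], [0,3], [0,4], [1,2], [1,3], [1,4], [2,3], [2,4], [3,4]
  2-simplices (5): [0,1,2], [0,1,4], [0,3,4], [1,2,3], [2,3,4]

giving chain groups C_0 ≅ Z^5, C_1 ≅ Z^10, C_2 ≅ Z^5.

Boundary ∂_1: C_1 → C_0 maps an edge to its endpoints' difference, ∂[p,q] = q − p. For instance
  ∂[1,3] = [3] − [1].
As a 5×10 matrix over Z this has rank 4, with invariant factors (1,1,1,1).

Boundary ∂_2: C_2 → C_1 sends each 2-simplex [p,q,r] to [q,r] − [p,r] + [p,q]. For instance
  ∂[0,3,4] = [3,4] − [0,4] + [0,3],
  ∂[1,2,3] = [2,3] − [1,3] + [1,2].
The resulting 10×5 matrix has rank 5, and its Smith normal form has invariant factors (1,1,1,1,1).

Computing H_k = (kernel of ∂_k) / (image of ∂_{k+1}):

  H_0: rank C_0 − rank ∂_1 = 5 − 4 = 1, and the invariant factors of ∂_1 are all 1, so H_0 ≅ Z.
  H_1: rank ker ∂_1 − rank ∂_2 = (10 − 4) − 5 = 1, and the invariant factors of ∂_2 are all 1, so H_1 ≅ Z.
  H_2: rank ker ∂_2 − rank ∂_3 = (5 − 5) − 0 = 0, and there is no ∂_3, so H_2 ≅ 0.

H_0 ≅ Z,  H_1 ≅ Z,  H_2 = 0.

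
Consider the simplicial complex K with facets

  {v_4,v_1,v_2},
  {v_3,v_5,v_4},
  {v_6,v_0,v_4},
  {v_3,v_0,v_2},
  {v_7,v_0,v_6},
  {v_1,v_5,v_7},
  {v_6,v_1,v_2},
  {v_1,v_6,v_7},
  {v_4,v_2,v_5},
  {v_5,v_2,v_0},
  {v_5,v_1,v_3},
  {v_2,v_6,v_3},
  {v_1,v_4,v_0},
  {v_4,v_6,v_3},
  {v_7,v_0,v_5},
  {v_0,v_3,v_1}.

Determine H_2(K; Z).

H_2 = Z.

K has 8 vertices, 24 edges, 16 triangles.
rank ∂_2 = 15, rank ∂_3 = 0 ⇒ b_2 = 16 − 15 − 0 = 1. So H_2 ≅ Z.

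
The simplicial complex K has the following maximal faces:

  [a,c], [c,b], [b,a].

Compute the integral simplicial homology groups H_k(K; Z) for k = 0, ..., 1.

H_0 ≅ Z,  H_1 ≅ Z.

We work with the vertex ordering a < b < c. The simplices of K, each written with vertices in increasing order, are:

  0-simplices (3): a, b, c
  1-simplices (3): ab, ac, bc

so the chain groups are C_0 ≅ Z^3, C_1 ≅ Z^3.

Boundary ∂_1: C_1 → C_0 is given by ∂[p,q] = [q] − [p].
As a 3×3 matrix over Z this has rank 2, with invariant factors (1,1).

Now H_k = ker ∂_k / im ∂_{k+1}, so:

  H_0: rank C_0 − rank ∂_1 = 3 − 2 = 1, and the invariant factors of ∂_1 are all 1, so H_0 ≅ Z.
  H_1: rank ker ∂_1 − rank ∂_2 = (3 − 2) − 0 = 1, and there is no ∂_2, so H_1 ≅ Z.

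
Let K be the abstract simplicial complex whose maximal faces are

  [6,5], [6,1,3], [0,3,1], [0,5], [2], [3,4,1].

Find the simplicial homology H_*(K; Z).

Order the vertices as 0 < 1 < 2 < 3 < 4 < 5 < 6. Listing each simplex with vertices in this order, K has dimension 2 with simplices:

  0-simplices (7): [0], [1], [2], [3], [4], [5], [6]
  1-simplices (9): [0,1], [0,3], [0,5], [1,3], [1,4], [1,6], [3,4], [3,6], [5,6]
  2-simplices (3): [0,1,3], [1,3,4], [1,3,6]

Hence C_0 ≅ Z^7, C_1 ≅ Z^9, C_2 ≅ Z^3.

∂_1: C_1 → C_0 sends each edge [p,q] (with p < q) to q − p. For instance
  ∂[0,3] = [3] − [0].
As a 7×9 matrix over Z this has rank 5, with invariant factors (1,1,1,1,1).

Boundary ∂_2: C_2 → C_1 sends each 2-simplex [p,q,r] to [q,r] − [p,r] + [p,q]. For instance
  ∂[1,3,6] = [3,6] − [1,6] + [1,3],
  ∂[0,1,3] = [1,3] − [0,3] + [0,1].
As a 9×3 matrix over Z this has rank 3, with invariant factors (1,1,1).

From H_k ≅ ker(∂_k) / im(∂_{k+1}) we obtain:

  H_0: rank C_0 − rank ∂_1 = 7 − 5 = 2, and the invariant factors of ∂_1 are all 1, so H_0 ≅ Z^2.
  H_1: rank ker ∂_1 − rank ∂_2 = (9 − 5) − 3 = 1, and the invariant factors of ∂_2 are all 1, so H_1 ≅ Z.
  H_2: rank ker ∂_2 − rank ∂_3 = (3 − 3) − 0 = 0, and there is no ∂_3, so H_2 ≅ 0.

As a check, the Euler characteristic is 7 − 9 + 3 = 1, which agrees with 2 − 1 + 0 = 1.

H_0 = Z^2,  H_1 = Z,  H_2 = 0.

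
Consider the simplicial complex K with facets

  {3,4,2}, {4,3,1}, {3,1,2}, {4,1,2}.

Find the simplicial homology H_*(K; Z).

H_0 = Z,  H_1 = 0,  H_2 = Z.

Take the total order 1 < 2 < 3 < 4 on the vertex set. Then K (dimension 2) consists of the simplices:

  0-simplices (4): [1], [2], [3], [4]
  1-simplices (6): [1,2], [1,3], [1,4], [2,3], [2,4], [3,4]
  2-simplices (4): [1,2,3], [1,2,4], [1,3,4], [2,3,4]

so the chain groups are C_0 ≅ Z^4, C_1 ≅ Z^6, C_2 ≅ Z^4.

Boundary ∂_1: C_1 → C_0 maps an edge to its endpoints' difference, ∂[p,q] = q − p. For instance
  ∂[1,3] = [3] − [1].
The resulting 4×6 matrix has rank 3, and its Smith normal form has invariant factors (1,1,1).

∂_2: C_2 → C_1 maps a triangle to the signed sum of its edges. For instance
  ∂[1,2,4] = [2,4] − [1,4] + [1,2],
  ∂[1,3,4] = [3,4] − [1,4] + [1,3].
The 6×4 boundary matrix has rank 3 and Smith normal form diag(1,1,1).

From H_k ≅ ker(∂_k) / im(∂_{k+1}) we obtain:

  H_0: rank C_0 − rank ∂_1 = 4 − 3 = 1, and the invariant factors of ∂_1 are all 1, so H_0 = Z.
  H_1: rank ker ∂_1 − rank ∂_2 = (6 − 3) − 3 = 0, and the invariant factors of ∂_2 are all 1, so H_1 = 0.
  H_2: rank ker ∂_2 − rank ∂_3 = (4 − 3) − 0 = 1, and there is no ∂_3, so H_2 = Z.

As a check, the Euler characteristic is 4 − 6 + 4 = 2, which agrees with 1 − 0 + 1 = 2.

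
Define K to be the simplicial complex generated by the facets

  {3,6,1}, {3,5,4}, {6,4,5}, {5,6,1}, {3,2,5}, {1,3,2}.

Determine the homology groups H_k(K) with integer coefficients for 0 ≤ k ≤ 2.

H_0 ≅ Z,  H_1 ≅ Z,  H_2 = 0.

Order the vertices as 1 < 2 < 3 < 4 < 5 < 6. Listing each simplex with vertices in this order, K has dimension 2 with simplices:

  0-simplices (6): [1], [2], [3], [4], [5], [6]
  1-simplices (12): [1,2], [1,3], [1,5], [1,6], [2,3], [2,5], [3,4], [3,5], [3,6], [4,5], [4,6], [5,6]
  2-simplices (6): [1,2,3], [1,3,6], [1,5,6], [2,3,5], [3,4,5], [4,5,6]

so the chain groups are C_0 ≅ Z^6, C_1 ≅ Z^12, C_2 ≅ Z^6.

Boundary ∂_1: C_1 → C_0 maps an edge to its endpoints' difference, ∂[p,q] = q − p. For instance
  ∂[2,5] = [5] − [2].
The resulting 6×12 matrix has rank 5, and its Smith normal form has invariant factors (1,1,1,1,1).

Boundary ∂_2: C_2 → C_1 maps a triangle to the signed sum of its edges. For instance
  ∂[4,5,6] = [5,6] − [4,6] + [4,5],
  ∂[1,5,6] = [5,6] − [1,6] + [1,5].
The 12×6 boundary matrix has rank 6 and Smith normal form diag(1,1,1,1,1,1).

From H_k ≅ ker(∂_k) / im(∂_{k+1}) we obtain:

  H_0: rank C_0 − rank ∂_1 = 6 − 5 = 1, and the invariant factors of ∂_1 are all 1, so H_0 ≅ Z.
  H_1: rank ker ∂_1 − rank ∂_2 = (12 − 5) − 6 = 1, and the invariant factors of ∂_2 are all 1, so H_1 ≅ Z.
  H_2: rank ker ∂_2 − rank ∂_3 = (6 − 6) − 0 = 0, and there is no ∂_3, so H_2 ≅ 0.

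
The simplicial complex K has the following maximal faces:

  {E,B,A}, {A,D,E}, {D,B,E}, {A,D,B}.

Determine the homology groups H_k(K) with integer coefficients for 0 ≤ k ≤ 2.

K has 4 vertices, 6 edges, 4 triangles.
rank ∂_0 = 0, rank ∂_1 = 3 ⇒ b_0 = 4 − 0 − 3 = 1; all invariant factors of ∂_1 are 1 so no torsion. So H_0 = Z.
rank ∂_1 = 3, rank ∂_2 = 3 ⇒ b_1 = 6 − 3 − 3 = 0; all invariant factors of ∂_2 are 1 so no torsion. So H_1 = 0.
rank ∂_2 = 3, rank ∂_3 = 0 ⇒ b_2 = 4 − 3 − 0 = 1. So H_2 = Z.

H_0 ≅ Z,  H_1 = 0,  H_2 ≅ Z.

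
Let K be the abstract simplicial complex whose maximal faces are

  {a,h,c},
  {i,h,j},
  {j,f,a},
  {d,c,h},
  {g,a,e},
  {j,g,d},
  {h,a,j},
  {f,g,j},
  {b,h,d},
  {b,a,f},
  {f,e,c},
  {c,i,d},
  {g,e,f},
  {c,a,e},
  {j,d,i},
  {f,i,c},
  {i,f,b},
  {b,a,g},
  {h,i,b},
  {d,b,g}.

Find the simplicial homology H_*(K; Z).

Take the total order a < b < c < d < e < f < g < h < i < j on the vertex set. Then K (dimension 2) consists of the simplices:

  0-simplices (10): a, b, c, d, e, f, g, h, i, j
  1-simplices (30): ab, ac, ae, af, ag, ah, aj, bd, bf, bg, bh, bi, cd, ce, cf, ch, ci, dg, dh, di, dj, ef, eg, fg, fi, fj, gj, hi, hj, ij
  2-simplices (20): abf, abg, ace, ach, aeg, afj, ahj, bdg, bdh, bfi, bhi, cdh, cdi, cef, cfi, dgj, dij, efg, fgj, hij

so the chain groups are C_0 ≅ Z^10, C_1 ≅ Z^30, C_2 ≅ Z^20.

∂_1: C_1 → C_0 is given by ∂[p,q] = [q] − [p].
As a 10×30 matrix over Z this has rank 9, with invariant factors (1,1,1,1,1,1,1,1,1).

The boundary map ∂_2: C_2 → C_1 acts by ∂[p,q,r] = [q,r] − [p,r] + [p,q]. For instance
  ∂cef = ef − cf + ce,
  ∂dij = ij − dj + di.
The resulting 30×20 matrix has rank 20, and its Smith normal form has invariant factors (1,1,1,1,1,1,1,1,1,1,1,1,1,1,1,1,1,1,1,2).

Reading off H_k = ker ∂_k / im ∂_{k+1}:

  H_0: rank C_0 − rank ∂_1 = 10 − 9 = 1, and the invariant factors of ∂_1 are all 1, so H_0 = Z.
  H_1: rank ker ∂_1 − rank ∂_2 = (30 − 9) − 20 = 1, and ∂_2 has invariant factor 2 > 1, so H_1 = Z ⊕ Z_2.
  H_2: rank ker ∂_2 − rank ∂_3 = (20 − 20) − 0 = 0, and there is no ∂_3, so H_2 = 0.

H_0 = Z,  H_1 = Z ⊕ Z_2,  H_2 = 0.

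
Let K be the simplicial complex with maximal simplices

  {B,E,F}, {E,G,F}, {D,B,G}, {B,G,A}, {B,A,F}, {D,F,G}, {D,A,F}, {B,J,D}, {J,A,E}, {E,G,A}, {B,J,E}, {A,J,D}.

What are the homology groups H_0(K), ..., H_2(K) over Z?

Take the total order A < B < D < E < F < G < J on the vertex set. Then K (dimension 2) consists of the simplices:

  0-simplices (7): A, B, D, E, F, G, J
  1-simplices (18): AB, AD, AE, AF, AG, AJ, BD, BE, BF, BG, BJ, DF, DG, DJ, EF, EG, EJ, FG
  2-simplices (12): ABF, ABG, ADF, ADJ, AEG, AEJ, BDG, BDJ, BEF, BEJ, DFG, EFG

Hence C_0 ≅ Z^7, C_1 ≅ Z^18, C_2 ≅ Z^12.

The boundary map ∂_1: C_1 → C_0 maps an edge to its endpoints' difference, ∂[p,q] = q − p.
This gives a 7×18 integer matrix of rank 6; reducing to Smith normal form yields diagonal entries (1,1,1,1,1,1).

The boundary map ∂_2: C_2 → C_1 sends each 2-simplex [p,q,r] to [q,r] − [p,r] + [p,q]. For instance
  ∂ADJ = DJ − AJ + AD,
  ∂AEJ = EJ − AJ + AE.
As a 18×12 matrix over Z this has rank 12, with invariant factors (1,1,1,1,1,1,1,1,1,1,1,2).

Reading off H_k = ker ∂_k / im ∂_{k+1}:

  H_0: rank C_0 − rank ∂_1 = 7 − 6 = 1, and the invariant factors of ∂_1 are all 1, so H_0 = Z.
  H_1: rank ker ∂_1 − rank ∂_2 = (18 − 6) − 12 = 0, and ∂_2 has invariant factor 2 > 1, so H_1 = Z/2.
  H_2: rank ker ∂_2 − rank ∂_3 = (12 − 12) − 0 = 0, and there is no ∂_3, so H_2 = 0.

(K is a triangulation of the real projective plane RP^2.)

H_0 ≅ Z,  H_1 ≅ Z/2,  H_2 = 0.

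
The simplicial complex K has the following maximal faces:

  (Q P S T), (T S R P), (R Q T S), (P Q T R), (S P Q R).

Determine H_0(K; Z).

K has 5 vertices, 10 edges, 10 triangles, 5 3-simplices.
rank ∂_0 = 0, rank ∂_1 = 4 ⇒ b_0 = 5 − 0 − 4 = 1; all invariant factors of ∂_1 are 1 so no torsion. So H_0 ≅ Z.

H_0 ≅ Z.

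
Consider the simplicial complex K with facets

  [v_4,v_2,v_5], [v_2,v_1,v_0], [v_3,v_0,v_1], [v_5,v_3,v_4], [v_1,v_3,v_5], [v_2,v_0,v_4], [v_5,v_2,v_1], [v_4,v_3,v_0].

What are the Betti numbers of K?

b_0 = 1, b_1 = 0, b_2 = 1.

Take the total order v_0 < v_1 < v_2 < v_3 < v_4 < v_5 on the vertex set. Then K (dimension 2) consists of the simplices:

  0-simplices (6): [v_0], [v_1], [v_2], [v_3], [v_4], [v_5]
  1-simplices (12): [v_0,v_1], [v_0,v_2], [v_0,v_3], [v_0,v_4], [v_1,v_2], [v_1,v_3], [v_1,v_5], [v_2,v_4], [v_2,v_5], [v_3,v_4], [v_3,v_5], [v_4,v_5]
  2-simplices (8): [v_0,v_1,v_2], [v_0,v_1,v_3], [v_0,v_2,v_4], [v_0,v_3,v_4], [v_1,v_2,v_5], [v_1,v_3,v_5], [v_2,v_4,v_5], [v_3,v_4,v_5]

giving chain groups C_0 ≅ Z^6, C_1 ≅ Z^12, C_2 ≅ Z^8.

The boundary map ∂_1: C_1 → C_0 sends each edge [p,q] (with p < q) to q − p. For instance
  ∂[v_0,v_2] = [v_2] − [v_0].
The resulting 6×12 matrix has rank 5, and its Smith normal form has invariant factors (1,1,1,1,1).

∂_2: C_2 → C_1 sends each 2-simplex [p,q,r] to [q,r] − [p,r] + [p,q]. For instance
  ∂[v_0,v_1,v_3] = [v_1,v_3] − [v_0,v_3] + [v_0,v_1],
  ∂[v_0,v_1,v_2] = [v_1,v_2] − [v_0,v_2] + [v_0,v_1].
As a 12×8 matrix over Z this has rank 7, with invariant factors (1,1,1,1,1,1,1).

Reading off H_k = ker ∂_k / im ∂_{k+1}:

  H_0: rank C_0 − rank ∂_1 = 6 − 5 = 1, and the invariant factors of ∂_1 are all 1, so H_0 ≅ Z.
  H_1: rank ker ∂_1 − rank ∂_2 = (12 − 5) − 7 = 0, and the invariant factors of ∂_2 are all 1, so H_1 ≅ 0.
  H_2: rank ker ∂_2 − rank ∂_3 = (8 − 7) − 0 = 1, and there is no ∂_3, so H_2 ≅ Z.

Hence the Betti numbers are b_0 = 1, b_1 = 0, b_2 = 1.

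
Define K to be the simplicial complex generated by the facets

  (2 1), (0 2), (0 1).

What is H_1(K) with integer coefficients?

Fix the vertex order 0 < 1 < 2 and write every simplex with vertices in increasing order. Then dim K = 1 and the simplices of K are:

  0-simplices (3): [0], [1], [2]
  1-simplices (3): [0,1], [0,2], [1,2]

giving chain groups C_0 ≅ Z^3, C_1 ≅ Z^3.

∂_1: C_1 → C_0 sends each edge [p,q] (with p < q) to q − p.
As a 3×3 matrix over Z this has rank 2, with invariant factors (1,1).

Reading off H_k = ker ∂_k / im ∂_{k+1}:

  H_1: rank ker ∂_1 − rank ∂_2 = (3 − 2) − 0 = 1, and there is no ∂_2, so H_1 = Z.

H_1 = Z.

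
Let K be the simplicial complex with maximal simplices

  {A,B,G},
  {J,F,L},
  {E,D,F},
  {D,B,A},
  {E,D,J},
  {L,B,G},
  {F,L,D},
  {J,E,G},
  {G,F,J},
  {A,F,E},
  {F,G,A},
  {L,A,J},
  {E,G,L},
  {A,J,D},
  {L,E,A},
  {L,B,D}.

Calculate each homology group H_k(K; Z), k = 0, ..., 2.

H_0 = Z,  H_1 = Z^2,  H_2 = Z.

Order the vertices as A < B < D < E < F < G < J < L. Listing each simplex with vertices in this order, K has dimension 2 with simplices:

  0-simplices (8): A, B, D, E, F, G, J, L
  1-simplices (24): AB, AD, AE, AF, AG, AJ, AL, BD, BG, BL, DE, DF, DJ, DL, EF, EG, EJ, EL, FG, FJ, FL, GJ, GL, JL
  2-simplices (16): ABD, ABG, ADJ, AEF, AEL, AFG, AJL, BDL, BGL, DEF, DEJ, DFL, EGJ, EGL, FGJ, FJL

so the chain groups are C_0 ≅ Z^8, C_1 ≅ Z^24, C_2 ≅ Z^16.

Boundary ∂_1: C_1 → C_0 maps an edge to its endpoints' difference, ∂[p,q] = q − p. For instance
  ∂FJ = J − F.
The 8×24 boundary matrix has rank 7 and Smith normal form diag(1,1,1,1,1,1,1).

∂_2: C_2 → C_1 maps a triangle to the signed sum of its edges. For instance
  ∂ADJ = DJ − AJ + AD,
  ∂DEJ = EJ − DJ + DE.
As a 24×16 matrix over Z this has rank 15, with invariant factors (1,1,1,1,1,1,1,1,1,1,1,1,1,1,1).

From H_k ≅ ker(∂_k) / im(∂_{k+1}) we obtain:

  H_0: rank C_0 − rank ∂_1 = 8 − 7 = 1, and the invariant factors of ∂_1 are all 1, so H_0 ≅ Z.
  H_1: rank ker ∂_1 − rank ∂_2 = (24 − 7) − 15 = 2, and the invariant factors of ∂_2 are all 1, so H_1 ≅ Z^2.
  H_2: rank ker ∂_2 − rank ∂_3 = (16 − 15) − 0 = 1, and there is no ∂_3, so H_2 ≅ Z.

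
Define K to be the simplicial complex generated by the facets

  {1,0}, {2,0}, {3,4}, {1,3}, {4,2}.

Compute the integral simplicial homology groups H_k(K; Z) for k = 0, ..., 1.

K has 5 vertices, 5 edges.
rank ∂_0 = 0, rank ∂_1 = 4 ⇒ b_0 = 5 − 0 − 4 = 1; all invariant factors of ∂_1 are 1 so no torsion. So H_0 ≅ Z.
rank ∂_1 = 4, rank ∂_2 = 0 ⇒ b_1 = 5 − 4 − 0 = 1. So H_1 ≅ Z.

H_0 ≅ Z,  H_1 ≅ Z.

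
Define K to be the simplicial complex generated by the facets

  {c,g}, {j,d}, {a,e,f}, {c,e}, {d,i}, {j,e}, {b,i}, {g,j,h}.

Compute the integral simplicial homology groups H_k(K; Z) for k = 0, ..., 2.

H_0 = Z,  H_1 = Z,  H_2 = 0.

Order the vertices as a < b < c < d < e < f < g < h < i < j. Listing each simplex with vertices in this order, K has dimension 2 with simplices:

  0-simplices (10): a, b, c, d, e, f, g, h, i, j
  1-simplices (12): ae, af, bi, ce, cg, di, dj, ef, ej, gh, gj, hj
  2-simplices (2): aef, ghj

giving chain groups C_0 ≅ Z^10, C_1 ≅ Z^12, C_2 ≅ Z^2.

Boundary ∂_1: C_1 → C_0 sends each edge [p,q] (with p < q) to q − p. For instance
  ∂ae = e − a.
This gives a 10×12 integer matrix of rank 9; reducing to Smith normal form yields diagonal entries (1,1,1,1,1,1,1,1,1).

∂_2: C_2 → C_1 acts by ∂[p,q,r] = [q,r] − [p,r] + [p,q]. For instance
  ∂aef = ef − af + ae,
  ∂ghj = hj − gj + gh.
The resulting 12×2 matrix has rank 2, and its Smith normal form has invariant factors (1,1).

From H_k ≅ ker(∂_k) / im(∂_{k+1}) we obtain:

  H_0: rank C_0 − rank ∂_1 = 10 − 9 = 1, and the invariant factors of ∂_1 are all 1, so H_0 = Z.
  H_1: rank ker ∂_1 − rank ∂_2 = (12 − 9) − 2 = 1, and the invariant factors of ∂_2 are all 1, so H_1 = Z.
  H_2: rank ker ∂_2 − rank ∂_3 = (2 − 2) − 0 = 0, and there is no ∂_3, so H_2 = 0.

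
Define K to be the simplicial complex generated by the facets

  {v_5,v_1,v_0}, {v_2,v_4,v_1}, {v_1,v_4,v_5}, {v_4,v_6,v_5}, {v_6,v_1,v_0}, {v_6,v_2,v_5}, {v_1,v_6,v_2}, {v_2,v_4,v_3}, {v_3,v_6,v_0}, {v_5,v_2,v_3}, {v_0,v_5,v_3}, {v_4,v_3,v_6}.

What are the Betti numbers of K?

b_0 = 1, b_1 = 0, b_2 = 0.

Fix the vertex order v_0 < v_1 < v_2 < v_3 < v_4 < v_5 < v_6 and write every simplex with vertices in increasing order. Then dim K = 2 and the simplices of K are:

  0-simplices (7): [v_0], [v_1], [v_2], [v_3], [v_4], [v_5], [v_6]
  1-simplices (18): (18 of them)
  2-simplices (12): (12 of them)

Hence C_0 ≅ Z^7, C_1 ≅ Z^18, C_2 ≅ Z^12.

Boundary ∂_1: C_1 → C_0 is given by ∂[p,q] = [q] − [p]. For instance
  ∂[v_1,v_5] = [v_5] − [v_1].
As a 7×18 matrix over Z this has rank 6, with invariant factors (1,1,1,1,1,1).

∂_2: C_2 → C_1 sends each 2-simplex [p,q,r] to [q,r] − [p,r] + [p,q]. For instance
  ∂[v_1,v_4,v_5] = [v_4,v_5] − [v_1,v_5] + [v_1,v_4],
  ∂[v_0,v_1,v_6] = [v_1,v_6] − [v_0,v_6] + [v_0,v_1].
This gives a 18×12 integer matrix of rank 12; reducing to Smith normal form yields diagonal entries (1,1,1,1,1,1,1,1,1,1,1,2).

Now H_k = ker ∂_k / im ∂_{k+1}, so:

  H_0: rank C_0 − rank ∂_1 = 7 − 6 = 1, and the invariant factors of ∂_1 are all 1, so H_0 ≅ Z.
  H_1: rank ker ∂_1 − rank ∂_2 = (18 − 6) − 12 = 0, and ∂_2 has invariant factor 2 > 1, so H_1 ≅ Z/2Z.
  H_2: rank ker ∂_2 − rank ∂_3 = (12 − 12) − 0 = 0, and there is no ∂_3, so H_2 ≅ 0.

As a check, the Euler characteristic is 7 − 18 + 12 = 1, which agrees with 1 − 0 + 0 = 1.

Hence the Betti numbers are b_0 = 1, b_1 = 0, b_2 = 0.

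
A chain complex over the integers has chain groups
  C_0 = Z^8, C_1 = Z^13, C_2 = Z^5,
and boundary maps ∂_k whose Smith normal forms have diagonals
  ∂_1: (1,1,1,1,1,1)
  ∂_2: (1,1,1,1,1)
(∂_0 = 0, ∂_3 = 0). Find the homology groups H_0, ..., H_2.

H_0 = Z^2,  H_1 = Z^2,  H_2 = 0.

H_0: b_0 = 8 − 0 − 6 = 2; torsion from ∂_1 factors > 1: none. So H_0 = Z^2.
H_1: b_1 = 13 − 6 − 5 = 2; torsion from ∂_2 factors > 1: none. So H_1 = Z^2.
H_2: b_2 = 5 − 5 − 0 = 0; torsion from ∂_3 factors > 1: none. So H_2 = 0.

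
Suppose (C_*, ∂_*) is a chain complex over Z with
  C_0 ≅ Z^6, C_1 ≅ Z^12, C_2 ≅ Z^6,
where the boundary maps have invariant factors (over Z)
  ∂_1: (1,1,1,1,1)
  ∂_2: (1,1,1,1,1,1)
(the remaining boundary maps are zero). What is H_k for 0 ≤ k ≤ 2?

H_0 = Z,  H_1 = Z,  H_2 = 0.

H_0: b_0 = 6 − 0 − 5 = 1; torsion from ∂_1 factors > 1: none. So H_0 = Z.
H_1: b_1 = 12 − 5 − 6 = 1; torsion from ∂_2 factors > 1: none. So H_1 = Z.
H_2: b_2 = 6 − 6 − 0 = 0; torsion from ∂_3 factors > 1: none. So H_2 = 0.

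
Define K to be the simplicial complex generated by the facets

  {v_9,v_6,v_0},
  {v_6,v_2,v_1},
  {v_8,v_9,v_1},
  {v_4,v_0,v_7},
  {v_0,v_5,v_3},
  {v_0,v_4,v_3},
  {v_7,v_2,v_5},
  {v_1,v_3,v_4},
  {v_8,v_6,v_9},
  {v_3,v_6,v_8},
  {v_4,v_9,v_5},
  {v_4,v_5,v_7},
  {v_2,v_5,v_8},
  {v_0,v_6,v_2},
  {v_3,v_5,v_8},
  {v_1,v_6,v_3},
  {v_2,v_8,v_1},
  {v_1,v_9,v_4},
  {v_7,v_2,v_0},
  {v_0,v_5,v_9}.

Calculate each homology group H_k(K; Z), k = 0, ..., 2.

Order the vertices as v_0 < v_1 < v_2 < v_3 < v_4 < v_5 < v_6 < v_7 < v_8 < v_9. Listing each simplex with vertices in this order, K has dimension 2 with simplices:

  0-simplices (10): [v_0], [v_1], [v_2], [v_3], [v_4], [v_5], [v_6], [v_7], [v_8], [v_9]
  1-simplices (30): (30 of them)
  2-simplices (20): (20 of them)

so the chain groups are C_0 ≅ Z^10, C_1 ≅ Z^30, C_2 ≅ Z^20.

The boundary map ∂_1: C_1 → C_0 is given by ∂[p,q] = [q] − [p]. For instance
  ∂[v_8,v_9] = [v_9] − [v_8].
As a 10×30 matrix over Z this has rank 9, with invariant factors (1,1,1,1,1,1,1,1,1).

Boundary ∂_2: C_2 → C_1 sends each 2-simplex [p,q,r] to [q,r] − [p,r] + [p,q]. For instance
  ∂[v_0,v_6,v_9] = [v_6,v_9] − [v_0,v_9] + [v_0,v_6],
  ∂[v_3,v_5,v_8] = [v_5,v_8] − [v_3,v_8] + [v_3,v_5].
The resulting 30×20 matrix has rank 20, and its Smith normal form has invariant factors (1,1,1,1,1,1,1,1,1,1,1,1,1,1,1,1,1,1,1,2).

Reading off H_k = ker ∂_k / im ∂_{k+1}:

  H_0: rank C_0 − rank ∂_1 = 10 − 9 = 1, and the invariant factors of ∂_1 are all 1, so H_0 = Z.
  H_1: rank ker ∂_1 − rank ∂_2 = (30 − 9) − 20 = 1, and ∂_2 has invariant factor 2 > 1, so H_1 = Z ⊕ Z/2.
  H_2: rank ker ∂_2 − rank ∂_3 = (20 − 20) − 0 = 0, and there is no ∂_3, so H_2 = 0.

H_0 ≅ Z,  H_1 ≅ Z ⊕ Z/2,  H_2 = 0.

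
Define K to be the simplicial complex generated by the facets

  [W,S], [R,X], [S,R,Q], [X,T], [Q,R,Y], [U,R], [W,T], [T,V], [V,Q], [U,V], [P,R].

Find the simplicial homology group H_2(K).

H_2 = 0.

We work with the vertex ordering P < Q < R < S < T < U < V < W < X < Y. The simplices of K, each written with vertices in increasing order, are:

  0-simplices (10): P, Q, R, S, T, U, V, W, X, Y
  1-simplices (14): PR, QR, QS, QV, QY, RS, RU, RX, RY, SW, TV, TW, TX, UV
  2-simplices (2): QRS, QRY

so the chain groups are C_0 ≅ Z^10, C_1 ≅ Z^14, C_2 ≅ Z^2.

The boundary map ∂_1: C_1 → C_0 is given by ∂[p,q] = [q] − [p]. For instance
  ∂QY = Y − Q.
As a 10×14 matrix over Z this has rank 9, with invariant factors (1,1,1,1,1,1,1,1,1).

Boundary ∂_2: C_2 → C_1 maps a triangle to the signed sum of its edges. For instance
  ∂QRS = RS − QS + QR,
  ∂QRY = RY − QY + QR.
The 14×2 boundary matrix has rank 2 and Smith normal form diag(1,1).

Reading off H_k = ker ∂_k / im ∂_{k+1}:

  H_2: rank ker ∂_2 − rank ∂_3 = (2 − 2) − 0 = 0, and there is no ∂_3, so H_2 ≅ 0.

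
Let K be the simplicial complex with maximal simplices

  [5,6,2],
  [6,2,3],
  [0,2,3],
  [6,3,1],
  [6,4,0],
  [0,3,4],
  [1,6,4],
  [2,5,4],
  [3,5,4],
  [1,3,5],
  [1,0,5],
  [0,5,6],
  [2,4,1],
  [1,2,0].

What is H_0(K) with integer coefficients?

We work with the vertex ordering 0 < 1 < 2 < 3 < 4 < 5 < 6. The simplices of K, each written with vertices in increasing order, are:

  0-simplices (7): [0], [1], [2], [3], [4], [5], [6]
  1-simplices (21): [0,1], [0,2], [0,3], [0,4], [0,5], [0,6], [1,2], [1,3], [1,4], [1,5], [1,6], [2,3], [2,4], [2,5], [2,6], [3,4], [3,5], [3,6], [4,5], [4,6], [5,6]
  2-simplices (14): [0,1,2], [0,1,5], [0,2,3], [0,3,4], [0,4,6], [0,5,6], [1,2,4], [1,3,5], [1,3,6], [1,4,6], [2,3,6], [2,4,5], [2,5,6], [3,4,5]

giving chain groups C_0 ≅ Z^7, C_1 ≅ Z^21, C_2 ≅ Z^14.

∂_1: C_1 → C_0 is given by ∂[p,q] = [q] − [p]. For instance
  ∂[4,5] = [5] − [4].
The resulting 7×21 matrix has rank 6, and its Smith normal form has invariant factors (1,1,1,1,1,1).

∂_2: C_2 → C_1 sends each 2-simplex [p,q,r] to [q,r] − [p,r] + [p,q]. For instance
  ∂[2,3,6] = [3,6] − [2,6] + [2,3],
  ∂[0,1,5] = [1,5] − [0,5] + [0,1].
This gives a 21×14 integer matrix of rank 13; reducing to Smith normal form yields diagonal entries (1,1,1,1,1,1,1,1,1,1,1,1,1).

Computing H_k = (kernel of ∂_k) / (image of ∂_{k+1}):

  H_0: rank C_0 − rank ∂_1 = 7 − 6 = 1, and the invariant factors of ∂_1 are all 1, so H_0 = Z.

(K is a triangulation of the torus T^2.)

H_0 ≅ Z.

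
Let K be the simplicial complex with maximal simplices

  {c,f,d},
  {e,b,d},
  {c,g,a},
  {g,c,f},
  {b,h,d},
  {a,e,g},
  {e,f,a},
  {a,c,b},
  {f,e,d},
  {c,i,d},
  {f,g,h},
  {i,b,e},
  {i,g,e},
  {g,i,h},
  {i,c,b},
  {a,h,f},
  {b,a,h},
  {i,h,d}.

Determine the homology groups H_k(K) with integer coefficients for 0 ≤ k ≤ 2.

We work with the vertex ordering a < b < c < d < e < f < g < h < i. The simplices of K, each written with vertices in increasing order, are:

  0-simplices (9): a, b, c, d, e, f, g, h, i
  1-simplices (27): ab, ac, ae, af, ag, ah, bc, bd, be, bh, bi, cd, cf, cg, ci, de, df, dh, di, ef, eg, ei, fg, fh, gh, gi, hi
  2-simplices (18): abc, abh, acg, aef, aeg, afh, bci, bde, bdh, bei, cdf, cdi, cfg, def, dhi, egi, fgh, ghi

giving chain groups C_0 ≅ Z^9, C_1 ≅ Z^27, C_2 ≅ Z^18.

∂_1: C_1 → C_0 maps an edge to its endpoints' difference, ∂[p,q] = q − p. For instance
  ∂cg = g − c.
This gives a 9×27 integer matrix of rank 8; reducing to Smith normal form yields diagonal entries (1,1,1,1,1,1,1,1).

Boundary ∂_2: C_2 → C_1 sends each 2-simplex [p,q,r] to [q,r] − [p,r] + [p,q]. For instance
  ∂dhi = hi − di + dh,
  ∂cdf = df − cf + cd.
The resulting 27×18 matrix has rank 18, and its Smith normal form has invariant factors (1,1,1,1,1,1,1,1,1,1,1,1,1,1,1,1,1,2).

Reading off H_k = ker ∂_k / im ∂_{k+1}:

  H_0: rank C_0 − rank ∂_1 = 9 − 8 = 1, and the invariant factors of ∂_1 are all 1, so H_0 ≅ Z.
  H_1: rank ker ∂_1 − rank ∂_2 = (27 − 8) − 18 = 1, and ∂_2 has invariant factor 2 > 1, so H_1 ≅ Z ⊕ Z/2.
  H_2: rank ker ∂_2 − rank ∂_3 = (18 − 18) − 0 = 0, and there is no ∂_3, so H_2 ≅ 0.

As a check, the Euler characteristic is 9 − 27 + 18 = 0, which agrees with 1 − 1 + 0 = 0.
(K is a triangulation of the Klein bottle.)

H_0 = Z,  H_1 = Z ⊕ Z/2,  H_2 = 0.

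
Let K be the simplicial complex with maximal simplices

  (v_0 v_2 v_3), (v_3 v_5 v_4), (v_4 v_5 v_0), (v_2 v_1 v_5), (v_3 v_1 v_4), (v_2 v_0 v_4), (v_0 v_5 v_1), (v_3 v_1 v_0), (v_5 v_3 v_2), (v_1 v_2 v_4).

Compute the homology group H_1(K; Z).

Take the total order v_0 < v_1 < v_2 < v_3 < v_4 < v_5 on the vertex set. Then K (dimension 2) consists of the simplices:

  0-simplices (6): [v_0], [v_1], [v_2], [v_3], [v_4], [v_5]
  1-simplices (15): (15 of them)
  2-simplices (10): [v_0,v_1,v_3], [v_0,v_1,v_5], [v_0,v_2,v_3], [v_0,v_2,v_4], [v_0,v_4,v_5], [v_1,v_2,v_4], [v_1,v_2,v_5], [v_1,v_3,v_4], [v_2,v_3,v_5], [v_3,v_4,v_5]

Hence C_0 ≅ Z^6, C_1 ≅ Z^15, C_2 ≅ Z^10.

∂_1: C_1 → C_0 is given by ∂[p,q] = [q] − [p]. For instance
  ∂[v_1,v_5] = [v_5] − [v_1].
As a 6×15 matrix over Z this has rank 5, with invariant factors (1,1,1,1,1).

Boundary ∂_2: C_2 → C_1 maps a triangle to the signed sum of its edges. For instance
  ∂[v_0,v_2,v_3] = [v_2,v_3] − [v_0,v_3] + [v_0,v_2],
  ∂[v_2,v_3,v_5] = [v_3,v_5] − [v_2,v_5] + [v_2,v_3].
The resulting 15×10 matrix has rank 10, and its Smith normal form has invariant factors (1,1,1,1,1,1,1,1,1,2).

From H_k ≅ ker(∂_k) / im(∂_{k+1}) we obtain:

  H_1: rank ker ∂_1 − rank ∂_2 = (15 − 5) − 10 = 0, and ∂_2 has invariant factor 2 > 1, so H_1 = Z/2.

H_1 = Z/2.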